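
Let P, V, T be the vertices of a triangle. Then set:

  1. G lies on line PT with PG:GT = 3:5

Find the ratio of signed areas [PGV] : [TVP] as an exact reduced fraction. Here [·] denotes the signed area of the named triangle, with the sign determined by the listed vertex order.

Work in coordinates with P = (0, 0), V = (1, 0), T = (0, 1).
1. G lies on line PT with PG:GT = 3:5 ⇒ G = (0, 3/8)
2·[PGV] = -3/8, 2·[TVP] = -1
[PGV]:[TVP] = -3/8:-1 = 3/8

[PGV]:[TVP] = 3/8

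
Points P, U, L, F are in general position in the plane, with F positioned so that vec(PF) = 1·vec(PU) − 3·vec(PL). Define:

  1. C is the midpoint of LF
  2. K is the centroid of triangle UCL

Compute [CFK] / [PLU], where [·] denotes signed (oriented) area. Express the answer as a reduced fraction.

Set P = (0, 0), U = (1, 0), L = (0, 1), F = (1, -3); any affine frame gives the same invariant.
1. C is the midpoint of LF ⇒ C = (1/2, -1)
2. K is the centroid of triangle UCL ⇒ K = (1/2, 0)
2·[CFK] = 1/2, 2·[PLU] = -1
[CFK]:[PLU] = 1/2:-1 = -1/2

[CFK]:[PLU] = -1/2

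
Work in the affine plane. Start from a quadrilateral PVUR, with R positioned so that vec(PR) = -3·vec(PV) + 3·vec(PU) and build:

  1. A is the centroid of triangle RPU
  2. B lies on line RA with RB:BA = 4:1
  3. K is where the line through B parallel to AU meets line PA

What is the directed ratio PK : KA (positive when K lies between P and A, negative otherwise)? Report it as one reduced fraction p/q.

Choose coordinates P = (0, 0), V = (1, 0), U = (0, 1), R = (-3, 3).
1. A is the centroid of triangle RPU ⇒ A = (-1, 4/3)
2. B lies on line RA with RB:BA = 4:1 ⇒ B = (-7/5, 5/3)
3. K is where the line through B parallel to AU meets line PA ⇒ K = (-6/5, 8/5)
K = P + t·(A−P) with t = 6/5, so PK:KA = t:(1−t) = 6/5:-1/5

PK:KA = -6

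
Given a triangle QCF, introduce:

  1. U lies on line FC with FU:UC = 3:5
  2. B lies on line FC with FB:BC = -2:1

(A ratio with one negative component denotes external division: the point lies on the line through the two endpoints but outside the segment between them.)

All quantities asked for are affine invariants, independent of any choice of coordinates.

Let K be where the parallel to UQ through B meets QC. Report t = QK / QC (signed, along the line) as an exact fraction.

t = 13/5

Assign Q = (0, 0), C = (1, 0), F = (0, 1) — the answer is frame-independent, so this choice is without loss of generality.
1. U lies on line FC with FU:UC = 3:5 ⇒ U = (3/8, 5/8)
2. B lies on line FC with FB:BC = -2:1 ⇒ B = (2, -1)
through B parallel to UQ: direction (-3/8, -5/8); meets QC at K = (13/5, 0)
K = Q + t·(C−Q) with t = 13/5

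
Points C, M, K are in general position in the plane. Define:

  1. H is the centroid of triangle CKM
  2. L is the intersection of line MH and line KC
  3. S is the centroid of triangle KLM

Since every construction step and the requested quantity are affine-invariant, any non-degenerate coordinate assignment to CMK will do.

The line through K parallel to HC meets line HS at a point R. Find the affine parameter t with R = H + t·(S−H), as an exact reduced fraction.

t = 6

Choose coordinates C = (0, 0), M = (1, 0), K = (0, 1).
1. H is the centroid of triangle CKM ⇒ H = (1/3, 1/3)
2. L is the intersection of line MH and line KC ⇒ L = (0, 1/2)
3. S is the centroid of triangle KLM ⇒ S = (1/3, 1/2)
through K parallel to HC: direction (-1/3, -1/3); meets HS at R = (1/3, 4/3)
R = H + t·(S−H) with t = 6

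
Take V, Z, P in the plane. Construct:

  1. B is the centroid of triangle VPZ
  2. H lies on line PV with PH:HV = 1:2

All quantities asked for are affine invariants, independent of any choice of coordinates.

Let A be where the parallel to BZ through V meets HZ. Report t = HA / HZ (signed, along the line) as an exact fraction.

t = 4

Choose coordinates V = (0, 0), Z = (1, 0), P = (0, 1).
1. B is the centroid of triangle VPZ ⇒ B = (1/3, 1/3)
2. H lies on line PV with PH:HV = 1:2 ⇒ H = (0, 2/3)
through V parallel to BZ: direction (2/3, -1/3); meets HZ at A = (4, -2)
A = H + t·(Z−H) with t = 4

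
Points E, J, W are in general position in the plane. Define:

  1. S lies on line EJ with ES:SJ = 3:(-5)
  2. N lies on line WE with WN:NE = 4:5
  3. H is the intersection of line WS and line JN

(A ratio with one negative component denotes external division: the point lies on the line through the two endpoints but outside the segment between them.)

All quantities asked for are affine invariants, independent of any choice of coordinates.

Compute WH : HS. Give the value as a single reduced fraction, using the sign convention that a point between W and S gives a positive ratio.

WH:HS = 8/25

Choose coordinates E = (0, 0), J = (1, 0), W = (0, 1).
1. S lies on line EJ with ES:SJ = 3:(-5) ⇒ S = (-3/2, 0)
2. N lies on line WE with WN:NE = 4:5 ⇒ N = (0, 5/9)
3. H is the intersection of line WS and line JN ⇒ H = (-4/11, 25/33)
H = W + t·(S−W) with t = 8/33, so WH:HS = t:(1−t) = 8/33:25/33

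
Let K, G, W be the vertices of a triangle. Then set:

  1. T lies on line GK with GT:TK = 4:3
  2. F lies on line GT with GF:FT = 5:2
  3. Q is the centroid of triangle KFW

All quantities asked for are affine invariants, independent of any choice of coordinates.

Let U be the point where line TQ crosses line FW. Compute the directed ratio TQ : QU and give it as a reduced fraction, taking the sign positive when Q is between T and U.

TQ:QU = -5/29

Assign K = (0, 0), G = (1, 0), W = (0, 1) — the answer is frame-independent, so this choice is without loss of generality.
1. T lies on line GK with GT:TK = 4:3 ⇒ T = (3/7, 0)
2. F lies on line GT with GF:FT = 5:2 ⇒ F = (29/49, 0)
3. Q is the centroid of triangle KFW ⇒ Q = (29/147, 1/3)
line TQ meets FW at U = (377/245, -8/5)
Q = T + t·(U−T) with t = -5/24, so TQ:QU = -5/24:29/24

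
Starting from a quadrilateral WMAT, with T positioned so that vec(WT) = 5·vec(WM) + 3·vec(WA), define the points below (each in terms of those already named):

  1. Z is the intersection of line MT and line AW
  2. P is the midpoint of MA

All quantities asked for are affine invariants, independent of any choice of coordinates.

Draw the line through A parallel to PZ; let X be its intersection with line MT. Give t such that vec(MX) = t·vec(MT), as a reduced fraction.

t = -1/2

Choose coordinates W = (0, 0), M = (1, 0), A = (0, 1), T = (5, 3).
1. Z is the intersection of line MT and line AW ⇒ Z = (0, -3/4)
2. P is the midpoint of MA ⇒ P = (1/2, 1/2)
through A parallel to PZ: direction (-1/2, -5/4); meets MT at X = (-1, -3/2)
X = M + t·(T−M) with t = -1/2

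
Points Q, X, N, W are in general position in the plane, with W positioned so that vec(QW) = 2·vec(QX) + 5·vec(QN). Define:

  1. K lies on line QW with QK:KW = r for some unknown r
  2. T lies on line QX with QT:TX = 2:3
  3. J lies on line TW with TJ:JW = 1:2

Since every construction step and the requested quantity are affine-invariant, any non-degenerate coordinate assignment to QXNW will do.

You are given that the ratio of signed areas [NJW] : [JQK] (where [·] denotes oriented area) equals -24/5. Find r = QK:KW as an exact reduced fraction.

r = 3/5

Work in coordinates with Q = (0, 0), X = (1, 0), N = (0, 1), W = (2, 5).
1. With QK:KW = r, write λ = r/(r+1) so K = Q + λ·(W−Q); K is affine-linear in λ
2. T lies on line QX with QT:TX = 2:3 ⇒ T = (2/5, 0)
3. J lies on line TW with TJ:JW = 1:2 ⇒ J = (14/15, 5/3)
Every point depending on K is an affine combination of K and λ-independent points, so each such coordinate is linear in λ; the λ² term in each signed area is a multiple of (W−Q)×(W−Q) = 0, so 2·[NJW] and 2·[JQK] are each linear in λ. Evaluating at λ=0 and λ=1:
  2·[NJW] = 12/5,   2·[JQK] = -4/3·λ
So [NJW]:[JQK] = (12/5) / (-4/3·λ). Setting this equal to -24/5:
  12/5 = -24/5·(-4/3·λ)  ⇒  λ = 3/8
Then r = λ/(1−λ) = (3/8)/(5/8) = 3/5. Check: with r = 3/5, K = (3/4, 15/8) and [NJW]:[JQK] = -24/5 as required.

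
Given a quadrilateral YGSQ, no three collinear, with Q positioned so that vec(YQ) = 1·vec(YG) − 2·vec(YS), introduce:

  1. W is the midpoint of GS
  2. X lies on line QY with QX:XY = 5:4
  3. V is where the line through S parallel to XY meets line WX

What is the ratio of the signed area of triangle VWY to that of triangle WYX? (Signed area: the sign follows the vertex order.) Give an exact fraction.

[VWY]:[WYX] = 1/3

Choose coordinates Y = (0, 0), G = (1, 0), S = (0, 1), Q = (1, -2).
1. W is the midpoint of GS ⇒ W = (1/2, 1/2)
2. X lies on line QY with QX:XY = 5:4 ⇒ X = (4/9, -8/9)
3. V is where the line through S parallel to XY meets line WX ⇒ V = (13/27, 1/27)
2·[VWY] = 2/9, 2·[WYX] = 2/3
[VWY]:[WYX] = 2/9:2/3 = 1/3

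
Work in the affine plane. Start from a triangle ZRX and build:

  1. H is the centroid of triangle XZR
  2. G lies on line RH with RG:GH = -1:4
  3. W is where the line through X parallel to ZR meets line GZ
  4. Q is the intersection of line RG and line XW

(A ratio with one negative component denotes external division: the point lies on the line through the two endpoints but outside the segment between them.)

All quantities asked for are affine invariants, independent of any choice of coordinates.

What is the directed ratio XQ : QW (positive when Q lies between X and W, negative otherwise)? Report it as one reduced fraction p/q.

XQ:QW = 1/10

Work in coordinates with Z = (0, 0), R = (1, 0), X = (0, 1).
1. H is the centroid of triangle XZR ⇒ H = (1/3, 1/3)
2. G lies on line RH with RG:GH = -1:4 ⇒ G = (11/9, -1/9)
3. W is where the line through X parallel to ZR meets line GZ ⇒ W = (-11, 1)
4. Q is the intersection of line RG and line XW ⇒ Q = (-1, 1)
Q = X + t·(W−X) with t = 1/11, so XQ:QW = t:(1−t) = 1/11:10/11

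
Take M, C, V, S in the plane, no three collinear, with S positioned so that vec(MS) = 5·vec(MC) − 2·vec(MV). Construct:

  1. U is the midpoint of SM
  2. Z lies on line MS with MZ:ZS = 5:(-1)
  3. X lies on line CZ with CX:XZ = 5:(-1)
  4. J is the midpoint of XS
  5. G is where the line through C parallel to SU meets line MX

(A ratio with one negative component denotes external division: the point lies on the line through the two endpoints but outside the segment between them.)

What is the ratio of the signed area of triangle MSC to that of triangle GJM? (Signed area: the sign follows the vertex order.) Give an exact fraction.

[MSC]:[GJM] = -2

Choose coordinates M = (0, 0), C = (1, 0), V = (0, 1), S = (5, -2).
1. U is the midpoint of SM ⇒ U = (5/2, -1)
2. Z lies on line MS with MZ:ZS = 5:(-1) ⇒ Z = (25/4, -5/2)
3. X lies on line CZ with CX:XZ = 5:(-1) ⇒ X = (121/16, -25/8)
4. J is the midpoint of XS ⇒ J = (201/32, -41/16)
5. G is where the line through C parallel to SU meets line MX ⇒ G = (-121/4, 25/2)
2·[MSC] = 2, 2·[GJM] = -1
[MSC]:[GJM] = 2:-1 = -2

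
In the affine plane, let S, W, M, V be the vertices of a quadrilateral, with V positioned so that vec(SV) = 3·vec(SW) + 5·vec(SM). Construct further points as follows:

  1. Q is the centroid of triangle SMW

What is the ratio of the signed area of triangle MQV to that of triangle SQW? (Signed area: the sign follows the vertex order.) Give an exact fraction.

[MQV]:[SQW] = -10

Work in coordinates with S = (0, 0), W = (1, 0), M = (0, 1), V = (3, 5).
1. Q is the centroid of triangle SMW ⇒ Q = (1/3, 1/3)
2·[MQV] = 10/3, 2·[SQW] = -1/3
[MQV]:[SQW] = 10/3:-1/3 = -10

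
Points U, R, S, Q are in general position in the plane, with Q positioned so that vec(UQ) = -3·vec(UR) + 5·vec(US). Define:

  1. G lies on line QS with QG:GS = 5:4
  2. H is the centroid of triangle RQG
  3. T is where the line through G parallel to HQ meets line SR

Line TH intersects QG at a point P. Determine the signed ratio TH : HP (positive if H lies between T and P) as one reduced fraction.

TH:HP = -1/7

Work in coordinates with U = (0, 0), R = (1, 0), S = (0, 1), Q = (-3, 5).
1. G lies on line QS with QG:GS = 5:4 ⇒ G = (-4/3, 25/9)
2. H is the centroid of triangle RQG ⇒ H = (-10/9, 70/27)
3. T is where the line through G parallel to HQ meets line SR ⇒ T = (2/7, 5/7)
line TH meets QG at P = (26/3, -95/9)
H = T + t·(P−T) with t = -1/6, so TH:HP = -1/6:7/6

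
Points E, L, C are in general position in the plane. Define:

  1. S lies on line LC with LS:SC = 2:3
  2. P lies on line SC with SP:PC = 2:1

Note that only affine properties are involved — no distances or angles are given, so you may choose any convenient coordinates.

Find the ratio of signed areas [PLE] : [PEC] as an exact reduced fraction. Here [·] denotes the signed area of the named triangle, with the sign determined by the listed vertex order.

Choose coordinates E = (0, 0), L = (1, 0), C = (0, 1).
1. S lies on line LC with LS:SC = 2:3 ⇒ S = (3/5, 2/5)
2. P lies on line SC with SP:PC = 2:1 ⇒ P = (1/5, 4/5)
2·[PLE] = -4/5, 2·[PEC] = -1/5
[PLE]:[PEC] = -4/5:-1/5 = 4

[PLE]:[PEC] = 4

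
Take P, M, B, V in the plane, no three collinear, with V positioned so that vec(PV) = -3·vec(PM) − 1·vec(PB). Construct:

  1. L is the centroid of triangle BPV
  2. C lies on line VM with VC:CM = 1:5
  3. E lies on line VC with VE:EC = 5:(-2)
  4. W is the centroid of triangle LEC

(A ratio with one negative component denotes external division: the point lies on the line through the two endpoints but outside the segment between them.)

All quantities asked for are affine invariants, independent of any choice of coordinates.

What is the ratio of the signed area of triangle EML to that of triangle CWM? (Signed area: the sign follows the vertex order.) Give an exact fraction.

[EML]:[CWM] = -13/5

Choose coordinates P = (0, 0), M = (1, 0), B = (0, 1), V = (-3, -1).
1. L is the centroid of triangle BPV ⇒ L = (-1, 0)
2. C lies on line VM with VC:CM = 1:5 ⇒ C = (-7/3, -5/6)
3. E lies on line VC with VE:EC = 5:(-2) ⇒ E = (-17/9, -13/18)
4. W is the centroid of triangle LEC ⇒ W = (-47/27, -14/27)
2·[EML] = 13/9, 2·[CWM] = -5/9
[EML]:[CWM] = 13/9:-5/9 = -13/5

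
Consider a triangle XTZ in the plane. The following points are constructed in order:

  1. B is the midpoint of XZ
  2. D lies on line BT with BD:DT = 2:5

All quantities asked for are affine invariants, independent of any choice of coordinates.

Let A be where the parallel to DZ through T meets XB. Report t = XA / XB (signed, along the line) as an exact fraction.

t = 9/2

Set X = (0, 0), T = (1, 0), Z = (0, 1); any affine frame gives the same invariant.
1. B is the midpoint of XZ ⇒ B = (0, 1/2)
2. D lies on line BT with BD:DT = 2:5 ⇒ D = (2/7, 5/14)
through T parallel to DZ: direction (-2/7, 9/14); meets XB at A = (0, 9/4)
A = X + t·(B−X) with t = 9/2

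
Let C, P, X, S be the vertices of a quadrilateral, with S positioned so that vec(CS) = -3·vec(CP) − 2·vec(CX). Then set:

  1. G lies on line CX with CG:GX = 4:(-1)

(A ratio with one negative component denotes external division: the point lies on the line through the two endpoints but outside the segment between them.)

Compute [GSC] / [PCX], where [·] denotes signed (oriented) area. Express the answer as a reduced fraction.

[GSC]:[PCX] = -4

Choose coordinates C = (0, 0), P = (1, 0), X = (0, 1), S = (-3, -2).
1. G lies on line CX with CG:GX = 4:(-1) ⇒ G = (0, 4/3)
2·[GSC] = 4, 2·[PCX] = -1
[GSC]:[PCX] = 4:-1 = -4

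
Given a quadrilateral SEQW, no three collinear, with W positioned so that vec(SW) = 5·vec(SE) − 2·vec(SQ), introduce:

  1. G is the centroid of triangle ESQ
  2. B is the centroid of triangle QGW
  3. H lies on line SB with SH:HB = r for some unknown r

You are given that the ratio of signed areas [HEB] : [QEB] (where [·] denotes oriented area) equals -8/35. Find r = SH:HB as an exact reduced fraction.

r = 3/4

Assign S = (0, 0), E = (1, 0), Q = (0, 1), W = (5, -2) — the answer is frame-independent, so this choice is without loss of generality.
1. G is the centroid of triangle ESQ ⇒ G = (1/3, 1/3)
2. B is the centroid of triangle QGW ⇒ B = (16/9, -2/9)
3. With SH:HB = r, write λ = r/(r+1) so H = S + λ·(B−S); H is affine-linear in λ
Every point depending on H is an affine combination of H and λ-independent points, so each such coordinate is linear in λ; the λ² term in each signed area is a multiple of (B−S)×(B−S) = 0, so 2·[HEB] and 2·[QEB] are each linear in λ. Evaluating at λ=0 and λ=1:
  2·[HEB] = 2/9·λ − 2/9,   2·[QEB] = 5/9
So [HEB]:[QEB] = (2/9·λ − 2/9) / (5/9). Setting this equal to -8/35:
  2/9·λ − 2/9 = -8/35·(5/9)  ⇒  λ = 3/7
Then r = λ/(1−λ) = (3/7)/(4/7) = 3/4. Check: with r = 3/4, H = (16/21, -2/21) and [HEB]:[QEB] = -8/35 as required.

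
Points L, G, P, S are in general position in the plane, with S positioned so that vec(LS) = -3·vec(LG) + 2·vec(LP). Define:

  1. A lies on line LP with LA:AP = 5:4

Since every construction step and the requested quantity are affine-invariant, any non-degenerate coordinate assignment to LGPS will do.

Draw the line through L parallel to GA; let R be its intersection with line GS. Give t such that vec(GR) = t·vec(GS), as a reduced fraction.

t = 5/2

Assign L = (0, 0), G = (1, 0), P = (0, 1), S = (-3, 2) — the answer is frame-independent, so this choice is without loss of generality.
1. A lies on line LP with LA:AP = 5:4 ⇒ A = (0, 5/9)
through L parallel to GA: direction (-1, 5/9); meets GS at R = (-9, 5)
R = G + t·(S−G) with t = 5/2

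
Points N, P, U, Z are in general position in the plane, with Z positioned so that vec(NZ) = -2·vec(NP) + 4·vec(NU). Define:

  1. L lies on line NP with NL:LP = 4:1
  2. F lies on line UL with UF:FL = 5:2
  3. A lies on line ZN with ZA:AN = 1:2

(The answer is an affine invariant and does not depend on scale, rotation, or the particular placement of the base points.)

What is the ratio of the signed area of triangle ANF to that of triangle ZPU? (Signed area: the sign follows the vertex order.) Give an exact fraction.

Assign N = (0, 0), P = (1, 0), U = (0, 1), Z = (-2, 4) — the answer is frame-independent, so this choice is without loss of generality.
1. L lies on line NP with NL:LP = 4:1 ⇒ L = (4/5, 0)
2. F lies on line UL with UF:FL = 5:2 ⇒ F = (4/7, 2/7)
3. A lies on line ZN with ZA:AN = 1:2 ⇒ A = (-4/3, 8/3)
2·[ANF] = 40/21, 2·[ZPU] = -1
[ANF]:[ZPU] = 40/21:-1 = -40/21

[ANF]:[ZPU] = -40/21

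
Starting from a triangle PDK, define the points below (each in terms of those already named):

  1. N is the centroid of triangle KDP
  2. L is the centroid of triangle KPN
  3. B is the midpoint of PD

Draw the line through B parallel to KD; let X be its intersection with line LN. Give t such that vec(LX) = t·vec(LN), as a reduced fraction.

Set P = (0, 0), D = (1, 0), K = (0, 1); any affine frame gives the same invariant.
1. N is the centroid of triangle KDP ⇒ N = (1/3, 1/3)
2. L is the centroid of triangle KPN ⇒ L = (1/9, 4/9)
3. B is the midpoint of PD ⇒ B = (1/2, 0)
through B parallel to KD: direction (1, -1); meets LN at X = (0, 1/2)
X = L + t·(N−L) with t = -1/2

t = -1/2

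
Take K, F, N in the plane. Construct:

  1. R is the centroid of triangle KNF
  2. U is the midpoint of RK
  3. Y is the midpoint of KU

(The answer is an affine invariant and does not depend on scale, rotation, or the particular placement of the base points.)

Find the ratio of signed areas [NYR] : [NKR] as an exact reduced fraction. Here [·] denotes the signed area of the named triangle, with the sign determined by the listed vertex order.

Choose coordinates K = (0, 0), F = (1, 0), N = (0, 1).
1. R is the centroid of triangle KNF ⇒ R = (1/3, 1/3)
2. U is the midpoint of RK ⇒ U = (1/6, 1/6)
3. Y is the midpoint of KU ⇒ Y = (1/12, 1/12)
2·[NYR] = 1/4, 2·[NKR] = 1/3
[NYR]:[NKR] = 1/4:1/3 = 3/4

[NYR]:[NKR] = 3/4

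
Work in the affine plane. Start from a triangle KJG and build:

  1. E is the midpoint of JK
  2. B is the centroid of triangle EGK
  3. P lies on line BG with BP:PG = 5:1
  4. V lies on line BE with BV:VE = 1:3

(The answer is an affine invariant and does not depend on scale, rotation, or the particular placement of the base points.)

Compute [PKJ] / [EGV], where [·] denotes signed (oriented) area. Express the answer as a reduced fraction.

Set K = (0, 0), J = (1, 0), G = (0, 1); any affine frame gives the same invariant.
1. E is the midpoint of JK ⇒ E = (1/2, 0)
2. B is the centroid of triangle EGK ⇒ B = (1/6, 1/3)
3. P lies on line BG with BP:PG = 5:1 ⇒ P = (1/36, 8/9)
4. V lies on line BE with BV:VE = 1:3 ⇒ V = (1/4, 1/4)
2·[PKJ] = 8/9, 2·[EGV] = 1/8
[PKJ]:[EGV] = 8/9:1/8 = 64/9

[PKJ]:[EGV] = 64/9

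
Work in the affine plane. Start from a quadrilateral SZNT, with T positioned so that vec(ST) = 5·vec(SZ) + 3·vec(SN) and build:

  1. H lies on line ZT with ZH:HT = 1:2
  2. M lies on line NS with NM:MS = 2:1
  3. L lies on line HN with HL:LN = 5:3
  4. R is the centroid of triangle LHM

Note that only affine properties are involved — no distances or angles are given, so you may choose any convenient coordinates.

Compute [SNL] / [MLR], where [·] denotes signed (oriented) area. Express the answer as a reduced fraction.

Assign S = (0, 0), Z = (1, 0), N = (0, 1), T = (5, 3) — the answer is frame-independent, so this choice is without loss of generality.
1. H lies on line ZT with ZH:HT = 1:2 ⇒ H = (7/3, 1)
2. M lies on line NS with NM:MS = 2:1 ⇒ M = (0, 1/3)
3. L lies on line HN with HL:LN = 5:3 ⇒ L = (7/8, 1)
4. R is the centroid of triangle LHM ⇒ R = (77/72, 7/9)
2·[SNL] = -7/8, 2·[MLR] = -35/108
[SNL]:[MLR] = -7/8:-35/108 = 27/10

[SNL]:[MLR] = 27/10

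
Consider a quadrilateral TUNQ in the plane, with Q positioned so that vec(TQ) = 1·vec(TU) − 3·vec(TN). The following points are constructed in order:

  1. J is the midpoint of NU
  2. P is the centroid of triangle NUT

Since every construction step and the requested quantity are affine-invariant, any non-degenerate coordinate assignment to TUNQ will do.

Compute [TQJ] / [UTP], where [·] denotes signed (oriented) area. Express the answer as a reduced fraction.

[TQJ]:[UTP] = -6

Assign T = (0, 0), U = (1, 0), N = (0, 1), Q = (1, -3) — the answer is frame-independent, so this choice is without loss of generality.
1. J is the midpoint of NU ⇒ J = (1/2, 1/2)
2. P is the centroid of triangle NUT ⇒ P = (1/3, 1/3)
2·[TQJ] = 2, 2·[UTP] = -1/3
[TQJ]:[UTP] = 2:-1/3 = -6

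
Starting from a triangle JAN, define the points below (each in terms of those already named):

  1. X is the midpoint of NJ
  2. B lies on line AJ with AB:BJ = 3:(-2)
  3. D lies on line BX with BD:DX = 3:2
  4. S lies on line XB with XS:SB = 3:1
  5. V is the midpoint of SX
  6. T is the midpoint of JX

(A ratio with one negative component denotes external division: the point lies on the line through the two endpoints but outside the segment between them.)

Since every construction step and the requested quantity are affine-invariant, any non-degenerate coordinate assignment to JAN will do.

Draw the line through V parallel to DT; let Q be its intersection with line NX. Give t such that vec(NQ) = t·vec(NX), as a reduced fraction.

Set J = (0, 0), A = (1, 0), N = (0, 1); any affine frame gives the same invariant.
1. X is the midpoint of NJ ⇒ X = (0, 1/2)
2. B lies on line AJ with AB:BJ = 3:(-2) ⇒ B = (-2, 0)
3. D lies on line BX with BD:DX = 3:2 ⇒ D = (-4/5, 3/10)
4. S lies on line XB with XS:SB = 3:1 ⇒ S = (-3/2, 1/8)
5. V is the midpoint of SX ⇒ V = (-3/4, 5/16)
6. T is the midpoint of JX ⇒ T = (0, 1/4)
through V parallel to DT: direction (4/5, -1/20); meets NX at Q = (0, 17/64)
Q = N + t·(X−N) with t = 47/32

t = 47/32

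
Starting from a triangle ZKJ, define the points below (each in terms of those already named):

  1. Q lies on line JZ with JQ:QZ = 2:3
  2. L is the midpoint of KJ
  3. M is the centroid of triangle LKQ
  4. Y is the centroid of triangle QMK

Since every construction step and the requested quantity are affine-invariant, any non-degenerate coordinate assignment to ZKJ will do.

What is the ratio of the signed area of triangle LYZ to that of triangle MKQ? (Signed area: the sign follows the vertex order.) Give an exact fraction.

Set Z = (0, 0), K = (1, 0), J = (0, 1); any affine frame gives the same invariant.
1. Q lies on line JZ with JQ:QZ = 2:3 ⇒ Q = (0, 3/5)
2. L is the midpoint of KJ ⇒ L = (1/2, 1/2)
3. M is the centroid of triangle LKQ ⇒ M = (1/2, 11/30)
4. Y is the centroid of triangle QMK ⇒ Y = (1/2, 29/90)
2·[LYZ] = -4/45, 2·[MKQ] = -1/15
[LYZ]:[MKQ] = -4/45:-1/15 = 4/3

[LYZ]:[MKQ] = 4/3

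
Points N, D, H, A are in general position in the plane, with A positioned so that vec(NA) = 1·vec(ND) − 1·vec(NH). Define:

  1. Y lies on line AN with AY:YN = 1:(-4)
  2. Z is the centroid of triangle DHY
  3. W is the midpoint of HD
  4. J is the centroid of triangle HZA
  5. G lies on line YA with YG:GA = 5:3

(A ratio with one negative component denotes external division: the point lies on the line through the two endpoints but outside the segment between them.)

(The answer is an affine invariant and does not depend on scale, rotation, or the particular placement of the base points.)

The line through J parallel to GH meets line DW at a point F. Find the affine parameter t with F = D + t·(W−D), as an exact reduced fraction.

t = 49/27

Assign N = (0, 0), D = (1, 0), H = (0, 1), A = (1, -1) — the answer is frame-independent, so this choice is without loss of generality.
1. Y lies on line AN with AY:YN = 1:(-4) ⇒ Y = (4/3, -4/3)
2. Z is the centroid of triangle DHY ⇒ Z = (7/9, -1/9)
3. W is the midpoint of HD ⇒ W = (1/2, 1/2)
4. J is the centroid of triangle HZA ⇒ J = (16/27, -1/27)
5. G lies on line YA with YG:GA = 5:3 ⇒ G = (9/8, -9/8)
through J parallel to GH: direction (-9/8, 17/8); meets DW at F = (5/54, 49/54)
F = D + t·(W−D) with t = 49/27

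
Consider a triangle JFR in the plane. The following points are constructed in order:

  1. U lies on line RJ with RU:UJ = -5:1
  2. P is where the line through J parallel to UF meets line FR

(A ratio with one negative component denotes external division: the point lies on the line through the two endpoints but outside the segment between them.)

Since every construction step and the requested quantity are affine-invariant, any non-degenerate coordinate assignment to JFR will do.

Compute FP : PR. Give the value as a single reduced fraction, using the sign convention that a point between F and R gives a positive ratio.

FP:PR = 1/4

Set J = (0, 0), F = (1, 0), R = (0, 1); any affine frame gives the same invariant.
1. U lies on line RJ with RU:UJ = -5:1 ⇒ U = (0, -1/4)
2. P is where the line through J parallel to UF meets line FR ⇒ P = (4/5, 1/5)
P = F + t·(R−F) with t = 1/5, so FP:PR = t:(1−t) = 1/5:4/5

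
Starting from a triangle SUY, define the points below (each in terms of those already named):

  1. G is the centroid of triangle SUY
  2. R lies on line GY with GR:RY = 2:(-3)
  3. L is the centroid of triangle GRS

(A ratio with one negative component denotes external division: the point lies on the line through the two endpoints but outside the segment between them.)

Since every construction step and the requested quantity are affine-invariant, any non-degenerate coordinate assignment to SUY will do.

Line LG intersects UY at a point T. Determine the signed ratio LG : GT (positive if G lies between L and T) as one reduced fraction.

LG:GT = 4/3

Set S = (0, 0), U = (1, 0), Y = (0, 1); any affine frame gives the same invariant.
1. G is the centroid of triangle SUY ⇒ G = (1/3, 1/3)
2. R lies on line GY with GR:RY = 2:(-3) ⇒ R = (1, -1)
3. L is the centroid of triangle GRS ⇒ L = (4/9, -2/9)
line LG meets UY at T = (1/4, 3/4)
G = L + t·(T−L) with t = 4/7, so LG:GT = 4/7:3/7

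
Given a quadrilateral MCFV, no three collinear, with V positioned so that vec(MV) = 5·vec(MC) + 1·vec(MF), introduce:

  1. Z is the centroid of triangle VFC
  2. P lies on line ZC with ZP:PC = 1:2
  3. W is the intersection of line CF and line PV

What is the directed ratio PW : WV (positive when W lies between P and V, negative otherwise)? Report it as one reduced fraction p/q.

PW:WV = -2/9

Set M = (0, 0), C = (1, 0), F = (0, 1), V = (5, 1); any affine frame gives the same invariant.
1. Z is the centroid of triangle VFC ⇒ Z = (2, 2/3)
2. P lies on line ZC with ZP:PC = 1:2 ⇒ P = (5/3, 4/9)
3. W is the intersection of line CF and line PV ⇒ W = (5/7, 2/7)
W = P + t·(V−P) with t = -2/7, so PW:WV = t:(1−t) = -2/7:9/7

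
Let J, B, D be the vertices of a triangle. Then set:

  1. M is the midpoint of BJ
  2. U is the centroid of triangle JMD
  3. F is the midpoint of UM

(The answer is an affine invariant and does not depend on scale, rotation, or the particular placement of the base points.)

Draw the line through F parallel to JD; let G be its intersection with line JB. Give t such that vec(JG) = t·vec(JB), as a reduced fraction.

Choose coordinates J = (0, 0), B = (1, 0), D = (0, 1).
1. M is the midpoint of BJ ⇒ M = (1/2, 0)
2. U is the centroid of triangle JMD ⇒ U = (1/6, 1/3)
3. F is the midpoint of UM ⇒ F = (1/3, 1/6)
through F parallel to JD: direction (0, 1); meets JB at G = (1/3, 0)
G = J + t·(B−J) with t = 1/3

t = 1/3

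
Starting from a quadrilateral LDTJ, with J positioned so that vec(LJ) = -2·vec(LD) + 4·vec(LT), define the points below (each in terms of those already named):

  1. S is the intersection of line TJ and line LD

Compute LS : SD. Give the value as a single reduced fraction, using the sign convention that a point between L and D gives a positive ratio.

LS:SD = 2

Assign L = (0, 0), D = (1, 0), T = (0, 1), J = (-2, 4) — the answer is frame-independent, so this choice is without loss of generality.
1. S is the intersection of line TJ and line LD ⇒ S = (2/3, 0)
S = L + t·(D−L) with t = 2/3, so LS:SD = t:(1−t) = 2/3:1/3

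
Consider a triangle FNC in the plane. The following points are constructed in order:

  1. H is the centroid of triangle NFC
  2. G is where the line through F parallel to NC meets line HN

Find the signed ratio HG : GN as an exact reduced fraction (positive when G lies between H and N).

HG:GN = -2/3

Work in coordinates with F = (0, 0), N = (1, 0), C = (0, 1).
1. H is the centroid of triangle NFC ⇒ H = (1/3, 1/3)
2. G is where the line through F parallel to NC meets line HN ⇒ G = (-1, 1)
G = H + t·(N−H) with t = -2, so HG:GN = t:(1−t) = -2:3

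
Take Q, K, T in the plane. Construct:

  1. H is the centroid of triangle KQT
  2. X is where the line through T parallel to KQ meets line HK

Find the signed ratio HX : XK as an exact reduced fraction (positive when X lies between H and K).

Work in coordinates with Q = (0, 0), K = (1, 0), T = (0, 1).
1. H is the centroid of triangle KQT ⇒ H = (1/3, 1/3)
2. X is where the line through T parallel to KQ meets line HK ⇒ X = (-1, 1)
X = H + t·(K−H) with t = -2, so HX:XK = t:(1−t) = -2:3

HX:XK = -2/3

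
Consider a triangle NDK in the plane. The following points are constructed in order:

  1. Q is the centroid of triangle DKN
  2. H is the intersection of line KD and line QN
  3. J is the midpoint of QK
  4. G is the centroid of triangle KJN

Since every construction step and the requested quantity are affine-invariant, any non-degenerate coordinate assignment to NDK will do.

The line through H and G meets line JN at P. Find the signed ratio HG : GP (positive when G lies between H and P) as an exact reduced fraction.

HG:GP = -11/2

Work in coordinates with N = (0, 0), D = (1, 0), K = (0, 1).
1. Q is the centroid of triangle DKN ⇒ Q = (1/3, 1/3)
2. H is the intersection of line KD and line QN ⇒ H = (1/2, 1/2)
3. J is the midpoint of QK ⇒ J = (1/6, 2/3)
4. G is the centroid of triangle KJN ⇒ G = (1/18, 5/9)
line HG meets JN at P = (3/22, 6/11)
G = H + t·(P−H) with t = 11/9, so HG:GP = 11/9:-2/9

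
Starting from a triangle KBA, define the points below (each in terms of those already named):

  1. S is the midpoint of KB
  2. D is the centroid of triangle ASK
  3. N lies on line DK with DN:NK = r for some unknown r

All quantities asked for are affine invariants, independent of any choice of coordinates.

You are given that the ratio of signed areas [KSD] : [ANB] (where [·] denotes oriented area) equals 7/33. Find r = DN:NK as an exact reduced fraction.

Assign K = (0, 0), B = (1, 0), A = (0, 1) — the answer is frame-independent, so this choice is without loss of generality.
1. S is the midpoint of KB ⇒ S = (1/2, 0)
2. D is the centroid of triangle ASK ⇒ D = (1/6, 1/3)
3. With DN:NK = r, write λ = r/(r+1) so N = D + λ·(K−D); N is affine-linear in λ
Every point depending on N is an affine combination of N and λ-independent points, so each such coordinate is linear in λ; the λ² term in each signed area is a multiple of (K−D)×(K−D) = 0, so 2·[KSD] and 2·[ANB] are each linear in λ. Evaluating at λ=0 and λ=1:
  2·[KSD] = 1/6,   2·[ANB] = 1/2·λ + 1/2
So [KSD]:[ANB] = (1/6) / (1/2·λ + 1/2). Setting this equal to 7/33:
  1/6 = 7/33·(1/2·λ + 1/2)  ⇒  λ = 4/7
Then r = λ/(1−λ) = (4/7)/(3/7) = 4/3. Check: with r = 4/3, N = (1/14, 1/7) and [KSD]:[ANB] = 7/33 as required.

r = 4/3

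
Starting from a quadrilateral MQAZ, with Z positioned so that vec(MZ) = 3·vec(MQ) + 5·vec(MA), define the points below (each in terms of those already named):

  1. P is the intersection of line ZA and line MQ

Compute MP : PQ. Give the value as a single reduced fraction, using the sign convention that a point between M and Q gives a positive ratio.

Work in coordinates with M = (0, 0), Q = (1, 0), A = (0, 1), Z = (3, 5).
1. P is the intersection of line ZA and line MQ ⇒ P = (-3/4, 0)
P = M + t·(Q−M) with t = -3/4, so MP:PQ = t:(1−t) = -3/4:7/4

MP:PQ = -3/7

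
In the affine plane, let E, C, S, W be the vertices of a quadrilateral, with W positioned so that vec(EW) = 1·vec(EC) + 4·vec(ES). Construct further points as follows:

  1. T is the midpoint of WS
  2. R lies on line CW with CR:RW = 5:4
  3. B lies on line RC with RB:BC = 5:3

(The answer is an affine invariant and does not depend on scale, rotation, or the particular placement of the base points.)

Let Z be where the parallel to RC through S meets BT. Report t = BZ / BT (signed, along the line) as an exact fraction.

t = 2

Choose coordinates E = (0, 0), C = (1, 0), S = (0, 1), W = (1, 4).
1. T is the midpoint of WS ⇒ T = (1/2, 5/2)
2. R lies on line CW with CR:RW = 5:4 ⇒ R = (1, 20/9)
3. B lies on line RC with RB:BC = 5:3 ⇒ B = (1, 5/6)
through S parallel to RC: direction (0, -20/9); meets BT at Z = (0, 25/6)
Z = B + t·(T−B) with t = 2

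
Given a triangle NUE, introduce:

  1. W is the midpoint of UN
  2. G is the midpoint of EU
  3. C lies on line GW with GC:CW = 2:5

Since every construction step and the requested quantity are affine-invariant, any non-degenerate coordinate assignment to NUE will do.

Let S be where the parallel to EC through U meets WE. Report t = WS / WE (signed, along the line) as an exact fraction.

Assign N = (0, 0), U = (1, 0), E = (0, 1) — the answer is frame-independent, so this choice is without loss of generality.
1. W is the midpoint of UN ⇒ W = (1/2, 0)
2. G is the midpoint of EU ⇒ G = (1/2, 1/2)
3. C lies on line GW with GC:CW = 2:5 ⇒ C = (1/2, 5/14)
through U parallel to EC: direction (1/2, -9/14); meets WE at S = (-2/5, 9/5)
S = W + t·(E−W) with t = 9/5

t = 9/5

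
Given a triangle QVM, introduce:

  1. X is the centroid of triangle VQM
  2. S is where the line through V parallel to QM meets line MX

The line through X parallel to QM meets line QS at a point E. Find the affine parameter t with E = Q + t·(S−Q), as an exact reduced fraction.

t = 1/3

Assign Q = (0, 0), V = (1, 0), M = (0, 1) — the answer is frame-independent, so this choice is without loss of generality.
1. X is the centroid of triangle VQM ⇒ X = (1/3, 1/3)
2. S is where the line through V parallel to QM meets line MX ⇒ S = (1, -1)
through X parallel to QM: direction (0, 1); meets QS at E = (1/3, -1/3)
E = Q + t·(S−Q) with t = 1/3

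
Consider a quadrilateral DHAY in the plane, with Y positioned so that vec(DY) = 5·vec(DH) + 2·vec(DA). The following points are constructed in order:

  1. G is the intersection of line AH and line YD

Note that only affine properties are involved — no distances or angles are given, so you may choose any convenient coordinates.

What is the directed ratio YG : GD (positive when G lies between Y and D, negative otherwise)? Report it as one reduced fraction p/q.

Work in coordinates with D = (0, 0), H = (1, 0), A = (0, 1), Y = (5, 2).
1. G is the intersection of line AH and line YD ⇒ G = (5/7, 2/7)
G = Y + t·(D−Y) with t = 6/7, so YG:GD = t:(1−t) = 6/7:1/7

YG:GD = 6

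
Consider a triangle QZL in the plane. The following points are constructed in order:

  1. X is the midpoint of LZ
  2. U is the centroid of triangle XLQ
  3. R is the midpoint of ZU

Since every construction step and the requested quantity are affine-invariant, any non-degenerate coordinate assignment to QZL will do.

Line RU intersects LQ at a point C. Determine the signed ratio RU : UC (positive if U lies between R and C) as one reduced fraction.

Choose coordinates Q = (0, 0), Z = (1, 0), L = (0, 1).
1. X is the midpoint of LZ ⇒ X = (1/2, 1/2)
2. U is the centroid of triangle XLQ ⇒ U = (1/6, 1/2)
3. R is the midpoint of ZU ⇒ R = (7/12, 1/4)
line RU meets LQ at C = (0, 3/5)
U = R + t·(C−R) with t = 5/7, so RU:UC = 5/7:2/7

RU:UC = 5/2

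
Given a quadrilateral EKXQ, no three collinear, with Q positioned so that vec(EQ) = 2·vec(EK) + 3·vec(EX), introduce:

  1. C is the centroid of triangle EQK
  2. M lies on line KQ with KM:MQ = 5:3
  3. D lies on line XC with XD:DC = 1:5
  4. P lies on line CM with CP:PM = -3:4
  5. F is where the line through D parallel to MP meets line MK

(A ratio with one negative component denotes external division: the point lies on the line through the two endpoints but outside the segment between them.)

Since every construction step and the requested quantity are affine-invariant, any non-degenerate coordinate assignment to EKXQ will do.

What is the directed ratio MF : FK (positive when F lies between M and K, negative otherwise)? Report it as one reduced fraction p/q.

Work in coordinates with E = (0, 0), K = (1, 0), X = (0, 1), Q = (2, 3).
1. C is the centroid of triangle EQK ⇒ C = (1, 1)
2. M lies on line KQ with KM:MQ = 5:3 ⇒ M = (13/8, 15/8)
3. D lies on line XC with XD:DC = 1:5 ⇒ D = (1/6, 1)
4. P lies on line CM with CP:PM = -3:4 ⇒ P = (-7/8, -13/8)
5. F is where the line through D parallel to MP meets line MK ⇒ F = (113/48, 65/16)
F = M + t·(K−M) with t = -7/6, so MF:FK = t:(1−t) = -7/6:13/6

MF:FK = -7/13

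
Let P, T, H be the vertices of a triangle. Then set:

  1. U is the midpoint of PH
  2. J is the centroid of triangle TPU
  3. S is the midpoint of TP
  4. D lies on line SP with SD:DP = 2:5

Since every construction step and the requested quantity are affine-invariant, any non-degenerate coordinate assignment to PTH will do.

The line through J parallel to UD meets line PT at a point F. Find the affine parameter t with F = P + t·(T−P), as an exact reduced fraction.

t = 19/42

Assign P = (0, 0), T = (1, 0), H = (0, 1) — the answer is frame-independent, so this choice is without loss of generality.
1. U is the midpoint of PH ⇒ U = (0, 1/2)
2. J is the centroid of triangle TPU ⇒ J = (1/3, 1/6)
3. S is the midpoint of TP ⇒ S = (1/2, 0)
4. D lies on line SP with SD:DP = 2:5 ⇒ D = (5/14, 0)
through J parallel to UD: direction (5/14, -1/2); meets PT at F = (19/42, 0)
F = P + t·(T−P) with t = 19/42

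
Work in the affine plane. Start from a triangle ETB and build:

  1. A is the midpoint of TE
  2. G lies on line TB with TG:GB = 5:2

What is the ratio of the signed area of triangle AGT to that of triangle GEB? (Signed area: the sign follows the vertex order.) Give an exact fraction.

Choose coordinates E = (0, 0), T = (1, 0), B = (0, 1).
1. A is the midpoint of TE ⇒ A = (1/2, 0)
2. G lies on line TB with TG:GB = 5:2 ⇒ G = (2/7, 5/7)
2·[AGT] = -5/14, 2·[GEB] = -2/7
[AGT]:[GEB] = -5/14:-2/7 = 5/4

[AGT]:[GEB] = 5/4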